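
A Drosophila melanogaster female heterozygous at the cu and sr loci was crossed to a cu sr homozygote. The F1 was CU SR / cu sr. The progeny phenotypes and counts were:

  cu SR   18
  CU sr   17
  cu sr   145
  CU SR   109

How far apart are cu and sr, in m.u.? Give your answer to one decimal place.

12.1 m.u.

The recombinant classes are CU sr and cu SR: 17 + 18 = 35.
Recombination frequency = 35/289 = 0.1211 ≈ 12.1%, i.e. 12.1 m.u.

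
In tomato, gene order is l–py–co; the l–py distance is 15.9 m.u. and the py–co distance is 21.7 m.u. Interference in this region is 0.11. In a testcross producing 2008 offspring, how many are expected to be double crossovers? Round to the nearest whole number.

62

Map distances give recombination frequencies of 0.159 and 0.217 for the two intervals.
With interference 0.11 (so coincidence = 0.89), expected double-crossover frequency = 0.159 × 0.217 × 0.89 = 0.03071.
Expected number = 0.03071 × 2008 = 61.66 ≈ 62.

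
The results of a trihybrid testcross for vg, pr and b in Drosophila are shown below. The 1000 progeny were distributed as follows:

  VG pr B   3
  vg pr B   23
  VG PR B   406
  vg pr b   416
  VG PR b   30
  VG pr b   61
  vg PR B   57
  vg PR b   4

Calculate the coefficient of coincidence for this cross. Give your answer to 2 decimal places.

0.93

The two most frequent reciprocal classes, VG PR B and vg pr b, are the parental types, so the F1 was VG PR B / vg pr b.
The two rarest classes, VG pr B and vg PR b, are the double crossovers. Comparing them with the parentals, only the pr allele has switched, so pr is the middle locus and the order is vg – pr – b.
vg–pr: (118 + 7)/1000 = 0.1250; pr–b: (53 + 7)/1000 = 0.0600.
Expected DCO frequency = 0.1250 × 0.0600 ≈ 0.00750; observed = 7/1000 ≈ 0.00700.
Coefficient of coincidence = 0.00700/0.00750 ≈ 0.93.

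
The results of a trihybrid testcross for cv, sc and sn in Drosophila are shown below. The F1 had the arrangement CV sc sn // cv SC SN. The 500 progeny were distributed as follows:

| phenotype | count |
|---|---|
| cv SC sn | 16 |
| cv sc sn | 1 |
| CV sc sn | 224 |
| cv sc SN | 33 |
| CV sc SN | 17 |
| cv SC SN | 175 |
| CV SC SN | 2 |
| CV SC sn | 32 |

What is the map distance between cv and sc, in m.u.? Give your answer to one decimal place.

13.6 m.u.

The two rarest classes, cv sc sn and CV SC SN, are the double crossovers. Comparing them with the parentals, only the cv allele has switched, so cv is the middle locus and the order is sc – cv – sn.
Crossovers in the sc–cv interval produce the single-crossover classes CV SC sn and cv sc SN (32 + 33 = 65) plus the double crossovers (3).
RF(sc–cv) = (65 + 3) / 500 = 68/500 = 0.1360 → 13.6 m.u.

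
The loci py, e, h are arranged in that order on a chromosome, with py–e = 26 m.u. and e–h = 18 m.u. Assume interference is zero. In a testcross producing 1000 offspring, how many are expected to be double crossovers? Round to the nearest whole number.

47

Map distances give recombination frequencies of 0.260 and 0.180 for the two intervals.
With no interference, expected double-crossover frequency = 0.260 × 0.180 = 0.04680.
Expected number = 0.04680 × 1000 = 46.80 ≈ 47.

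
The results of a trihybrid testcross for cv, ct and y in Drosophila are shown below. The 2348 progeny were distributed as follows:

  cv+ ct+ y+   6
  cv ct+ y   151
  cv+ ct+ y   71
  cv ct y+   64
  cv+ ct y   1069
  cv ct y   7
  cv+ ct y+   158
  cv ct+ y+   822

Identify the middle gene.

cv

The two most frequent reciprocal classes, cv+ ct y and cv ct+ y+, are the parental types, so the F1 was cv+ ct y / cv ct+ y+.
The two rarest classes, cv ct y and cv+ ct+ y+, are the double crossovers. Comparing them with the parentals, only the cv allele has switched, so cv is the middle locus and the order is ct – cv – y.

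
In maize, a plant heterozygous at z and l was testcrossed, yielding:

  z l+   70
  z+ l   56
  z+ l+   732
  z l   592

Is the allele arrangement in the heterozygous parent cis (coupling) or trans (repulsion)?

cis

The two most frequent classes are z+ l+ (732) and z l (592); these are the parental (non-recombinant) types.
So the F1 carried z+ l+ on one chromosome and z l on the other — the recessive alleles are on the same chromosome (cis / coupling).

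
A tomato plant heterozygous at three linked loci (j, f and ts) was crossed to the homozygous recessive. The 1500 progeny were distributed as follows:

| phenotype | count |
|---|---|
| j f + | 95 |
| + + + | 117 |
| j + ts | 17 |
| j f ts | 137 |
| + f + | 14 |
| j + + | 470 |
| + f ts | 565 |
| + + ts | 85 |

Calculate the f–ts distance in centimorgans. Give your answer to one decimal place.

14.1 centimorgans

The two most frequent reciprocal classes, + f ts and j + +, are the parental types, so the F1 was + f ts / j + +.
The two rarest classes, + f + and j + ts, are the double crossovers. Comparing them with the parentals, only the ts allele has switched, so ts is the middle locus and the order is f – ts – j.
Crossovers in the f–ts interval produce the single-crossover classes + + ts and j f + (85 + 95 = 180) plus the double crossovers (31).
RF(f–ts) = (180 + 31) / 1500 = 211/1500 = 0.1407 → 14.1 centimorgans.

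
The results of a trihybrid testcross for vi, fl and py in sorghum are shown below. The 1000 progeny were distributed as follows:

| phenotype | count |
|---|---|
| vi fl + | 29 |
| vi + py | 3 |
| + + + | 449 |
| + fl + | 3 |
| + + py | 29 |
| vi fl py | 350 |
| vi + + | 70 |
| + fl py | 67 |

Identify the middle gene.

fl

The two most frequent reciprocal classes, + + + and vi fl py, are the parental types, so the F1 was + + + / vi fl py.
The two rarest classes, + fl + and vi + py, are the double crossovers. Comparing them with the parentals, only the fl allele has switched, so fl is the middle locus and the order is py – fl – vi.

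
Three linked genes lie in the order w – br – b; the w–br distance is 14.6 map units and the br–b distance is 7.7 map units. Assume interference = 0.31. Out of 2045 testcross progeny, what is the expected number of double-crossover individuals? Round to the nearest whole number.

Map distances give recombination frequencies of 0.146 and 0.077 for the two intervals.
With interference 0.31 (so coincidence = 0.69), expected double-crossover frequency = 0.146 × 0.077 × 0.69 = 0.00776.
Expected number = 0.00776 × 2045 = 15.86 ≈ 16.

16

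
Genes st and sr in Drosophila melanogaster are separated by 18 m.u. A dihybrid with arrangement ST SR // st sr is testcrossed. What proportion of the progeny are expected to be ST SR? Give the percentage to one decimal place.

41.0%

A map distance of 18 m.u. corresponds to a recombination frequency of 0.180.
The F1 is ST SR / st sr, so ST SR is a parental gamete class with expected frequency (1 − r)/2 = 0.820/2 = 0.4100.
That is 0.4100 = 41.0% of the progeny.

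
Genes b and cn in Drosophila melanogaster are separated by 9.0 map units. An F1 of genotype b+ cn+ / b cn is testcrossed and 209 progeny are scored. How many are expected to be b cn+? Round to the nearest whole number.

9

A map distance of 9.0 map units corresponds to a recombination frequency of 0.090.
The F1 is b+ cn+ / b cn, so b cn+ is a recombinant gamete class with expected frequency r/2 = 0.090/2 = 0.0450.
Expected number = 0.0450 × 209 = 9.40 ≈ 9.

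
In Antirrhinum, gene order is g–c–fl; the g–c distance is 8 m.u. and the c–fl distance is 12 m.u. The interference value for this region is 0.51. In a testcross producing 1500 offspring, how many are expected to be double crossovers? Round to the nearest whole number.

7

Map distances give recombination frequencies of 0.080 and 0.120 for the two intervals.
With interference 0.51 (so coincidence = 0.49), expected double-crossover frequency = 0.080 × 0.120 × 0.49 = 0.00470.
Expected number = 0.00470 × 1500 = 7.06 ≈ 7.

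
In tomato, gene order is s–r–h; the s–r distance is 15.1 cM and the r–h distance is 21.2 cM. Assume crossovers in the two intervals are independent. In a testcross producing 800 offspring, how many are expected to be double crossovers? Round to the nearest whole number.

26

Map distances give recombination frequencies of 0.151 and 0.212 for the two intervals.
With no interference, expected double-crossover frequency = 0.151 × 0.212 = 0.03201.
Expected number = 0.03201 × 800 = 25.61 ≈ 26.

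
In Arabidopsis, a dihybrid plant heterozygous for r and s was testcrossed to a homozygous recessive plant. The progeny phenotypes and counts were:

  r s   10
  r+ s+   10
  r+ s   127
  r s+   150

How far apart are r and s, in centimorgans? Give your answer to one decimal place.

The two most frequent classes, r+ s (127) and r s+ (150), are the parental types, so the F1 was r+ s / r s+.
The recombinant classes are r+ s+ and r s: 10 + 10 = 20.
Recombination frequency = 20/297 = 0.0673 ≈ 6.7%, i.e. 6.7 centimorgans.

6.7 centimorgans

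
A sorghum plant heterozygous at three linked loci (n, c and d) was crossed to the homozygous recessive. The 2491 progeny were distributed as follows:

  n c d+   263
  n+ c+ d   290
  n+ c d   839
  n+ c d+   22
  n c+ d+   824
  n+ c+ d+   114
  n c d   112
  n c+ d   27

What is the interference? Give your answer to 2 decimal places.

The two most frequent reciprocal classes, n+ c d and n c+ d+, are the parental types, so the F1 was n+ c d / n c+ d+.
The two rarest classes, n+ c d+ and n c+ d, are the double crossovers. Comparing them with the parentals, only the d allele has switched, so d is the middle locus and the order is n – d – c.
n–d: (226 + 49)/2491 = 0.1104; d–c: (553 + 49)/2491 = 0.2417.
Expected DCO frequency = 0.1104 × 0.2417 ≈ 0.02668; observed = 49/2491 ≈ 0.01967.
Coefficient of coincidence = 0.01967/0.02668 ≈ 0.74; interference = 1 − 0.74 = 0.26.

0.26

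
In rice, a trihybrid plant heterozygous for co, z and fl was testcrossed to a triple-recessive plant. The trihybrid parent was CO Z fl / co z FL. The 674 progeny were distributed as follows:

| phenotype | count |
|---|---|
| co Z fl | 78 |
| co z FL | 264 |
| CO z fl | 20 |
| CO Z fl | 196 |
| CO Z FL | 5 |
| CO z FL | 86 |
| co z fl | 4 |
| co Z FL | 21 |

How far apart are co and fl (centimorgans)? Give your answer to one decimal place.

The two rarest classes, CO Z FL and co z fl, are the double crossovers. Comparing them with the parentals, only the fl allele has switched, so fl is the middle locus and the order is co – fl – z.
Crossovers in the co–fl interval produce the single-crossover classes co Z fl and CO z FL (78 + 86 = 164) plus the double crossovers (9).
RF(co–fl) = (164 + 9) / 674 = 173/674 = 0.2567 → 25.7 centimorgans.

25.7 centimorgans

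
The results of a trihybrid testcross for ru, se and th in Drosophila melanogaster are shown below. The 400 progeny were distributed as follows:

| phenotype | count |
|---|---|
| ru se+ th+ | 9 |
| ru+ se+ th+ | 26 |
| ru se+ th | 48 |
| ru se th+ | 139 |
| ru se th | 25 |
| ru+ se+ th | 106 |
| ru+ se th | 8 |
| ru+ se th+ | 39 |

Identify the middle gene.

se

The two most frequent reciprocal classes, ru+ se+ th and ru se th+, are the parental types, so the F1 was ru+ se+ th / ru se th+.
The two rarest classes, ru+ se th and ru se+ th+, are the double crossovers. Comparing them with the parentals, only the se allele has switched, so se is the middle locus and the order is ru – se – th.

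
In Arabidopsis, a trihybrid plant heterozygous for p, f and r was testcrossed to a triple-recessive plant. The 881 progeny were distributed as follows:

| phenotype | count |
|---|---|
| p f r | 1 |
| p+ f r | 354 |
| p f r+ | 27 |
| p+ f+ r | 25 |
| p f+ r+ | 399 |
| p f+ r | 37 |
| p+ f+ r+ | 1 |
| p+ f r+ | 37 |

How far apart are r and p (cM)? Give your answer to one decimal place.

8.6 cM

The two most frequent reciprocal classes, p+ f r and p f+ r+, are the parental types, so the F1 was p+ f r / p f+ r+.
The two rarest classes, p f r and p+ f+ r+, are the double crossovers. Comparing them with the parentals, only the p allele has switched, so p is the middle locus and the order is f – p – r.
Crossovers in the p–r interval produce the single-crossover classes p+ f r+ and p f+ r (37 + 37 = 74) plus the double crossovers (2).
RF(p–r) = (74 + 2) / 881 = 76/881 = 0.0863 → 8.6 cM.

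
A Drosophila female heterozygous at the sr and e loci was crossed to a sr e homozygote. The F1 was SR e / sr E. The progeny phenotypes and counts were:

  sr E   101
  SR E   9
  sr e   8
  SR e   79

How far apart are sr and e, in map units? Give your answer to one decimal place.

8.6 map units

The recombinant classes are SR E and sr e: 9 + 8 = 17.
Recombination frequency = 17/197 = 0.0863 ≈ 8.6%, i.e. 8.6 map units.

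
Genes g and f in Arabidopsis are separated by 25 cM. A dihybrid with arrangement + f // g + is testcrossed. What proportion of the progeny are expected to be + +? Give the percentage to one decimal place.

A map distance of 25 cM corresponds to a recombination frequency of 0.250.
The F1 is + f / g +, so + + is a recombinant gamete class with expected frequency r/2 = 0.250/2 = 0.1250.
That is 0.1250 = 12.5% of the progeny.

12.5%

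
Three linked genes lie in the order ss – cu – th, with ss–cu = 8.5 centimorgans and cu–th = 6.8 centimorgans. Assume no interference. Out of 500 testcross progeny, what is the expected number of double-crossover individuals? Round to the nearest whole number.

3

Map distances give recombination frequencies of 0.085 and 0.068 for the two intervals.
With no interference, expected double-crossover frequency = 0.085 × 0.068 = 0.00578.
Expected number = 0.00578 × 500 = 2.89 ≈ 3.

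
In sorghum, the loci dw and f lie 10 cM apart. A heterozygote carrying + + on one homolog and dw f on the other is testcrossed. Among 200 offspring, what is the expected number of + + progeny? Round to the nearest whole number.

90

A map distance of 10 cM corresponds to a recombination frequency of 0.100.
The F1 is + + / dw f, so + + is a parental gamete class with expected frequency (1 − r)/2 = 0.900/2 = 0.4500.
Expected number = 0.4500 × 200 = 90.00 ≈ 90.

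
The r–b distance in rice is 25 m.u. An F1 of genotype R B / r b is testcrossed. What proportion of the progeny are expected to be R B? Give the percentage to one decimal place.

A map distance of 25 m.u. corresponds to a recombination frequency of 0.250.
The F1 is R B / r b, so R B is a parental gamete class with expected frequency (1 − r)/2 = 0.750/2 = 0.3750.
That is 0.3750 = 37.5% of the progeny.

37.5%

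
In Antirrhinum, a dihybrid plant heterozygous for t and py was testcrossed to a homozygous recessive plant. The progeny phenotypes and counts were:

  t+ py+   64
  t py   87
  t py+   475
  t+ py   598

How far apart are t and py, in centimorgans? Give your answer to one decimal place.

The two most frequent classes, t+ py (598) and t py+ (475), are the parental types, so the F1 was t+ py / t py+.
The recombinant classes are t+ py+ and t py: 64 + 87 = 151.
Recombination frequency = 151/1224 = 0.1234 ≈ 12.3%, i.e. 12.3 centimorgans.

12.3 centimorgans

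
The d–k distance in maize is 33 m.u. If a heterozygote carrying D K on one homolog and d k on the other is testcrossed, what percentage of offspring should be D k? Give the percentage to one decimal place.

16.5%

A map distance of 33 m.u. corresponds to a recombination frequency of 0.330.
The F1 is D K / d k, so D k is a recombinant gamete class with expected frequency r/2 = 0.330/2 = 0.1650.
That is 0.1650 = 16.5% of the progeny.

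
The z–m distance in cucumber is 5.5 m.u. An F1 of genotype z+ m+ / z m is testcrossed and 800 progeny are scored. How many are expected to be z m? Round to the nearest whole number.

A map distance of 5.5 m.u. corresponds to a recombination frequency of 0.055.
The F1 is z+ m+ / z m, so z m is a parental gamete class with expected frequency (1 − r)/2 = 0.945/2 = 0.4725.
Expected number = 0.4725 × 800 = 378.00 ≈ 378.

378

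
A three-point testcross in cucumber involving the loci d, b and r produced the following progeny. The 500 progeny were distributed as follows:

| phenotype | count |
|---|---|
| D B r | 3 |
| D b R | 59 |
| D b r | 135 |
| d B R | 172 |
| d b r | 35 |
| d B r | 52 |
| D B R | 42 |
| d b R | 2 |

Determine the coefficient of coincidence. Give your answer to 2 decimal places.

0.26

The two most frequent reciprocal classes, d B R and D b r, are the parental types, so the F1 was d B R / D b r.
The two rarest classes, d b R and D B r, are the double crossovers. Comparing them with the parentals, only the b allele has switched, so b is the middle locus and the order is r – b – d.
r–b: (111 + 5)/500 = 0.2320; b–d: (77 + 5)/500 = 0.1640.
Expected DCO frequency = 0.2320 × 0.1640 ≈ 0.03805; observed = 5/500 ≈ 0.01000.
Coefficient of coincidence = 0.01000/0.03805 ≈ 0.26.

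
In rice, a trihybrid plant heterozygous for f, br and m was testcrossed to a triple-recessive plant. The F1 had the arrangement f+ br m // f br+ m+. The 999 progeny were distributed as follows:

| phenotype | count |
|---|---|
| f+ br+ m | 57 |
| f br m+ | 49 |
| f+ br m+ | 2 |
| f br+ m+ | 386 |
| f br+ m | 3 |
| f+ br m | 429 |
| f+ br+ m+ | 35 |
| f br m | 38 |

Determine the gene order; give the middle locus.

The two rarest classes, f+ br m+ and f br+ m, are the double crossovers. Comparing them with the parentals, only the m allele has switched, so m is the middle locus and the order is f – m – br.

m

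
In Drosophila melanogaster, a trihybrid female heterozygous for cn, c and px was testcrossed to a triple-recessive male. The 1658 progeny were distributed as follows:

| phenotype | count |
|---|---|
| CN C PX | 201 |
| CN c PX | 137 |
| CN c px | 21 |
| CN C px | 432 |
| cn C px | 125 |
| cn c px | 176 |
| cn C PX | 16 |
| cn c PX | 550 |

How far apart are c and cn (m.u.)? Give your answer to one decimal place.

18.0 m.u.

The two most frequent reciprocal classes, cn c PX and CN C px, are the parental types, so the F1 was cn c PX / CN C px.
The two rarest classes, cn C PX and CN c px, are the double crossovers. Comparing them with the parentals, only the c allele has switched, so c is the middle locus and the order is cn – c – px.
Crossovers in the cn–c interval produce the single-crossover classes CN c PX and cn C px (137 + 125 = 262) plus the double crossovers (37).
RF(cn–c) = (262 + 37) / 1658 = 299/1658 = 0.1803 → 18.0 m.u.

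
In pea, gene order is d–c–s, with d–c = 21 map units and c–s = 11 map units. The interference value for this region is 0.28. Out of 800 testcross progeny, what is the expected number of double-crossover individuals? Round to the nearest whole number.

13

Map distances give recombination frequencies of 0.210 and 0.110 for the two intervals.
With interference 0.28 (so coincidence = 0.72), expected double-crossover frequency = 0.210 × 0.110 × 0.72 = 0.01663.
Expected number = 0.01663 × 800 = 13.31 ≈ 13.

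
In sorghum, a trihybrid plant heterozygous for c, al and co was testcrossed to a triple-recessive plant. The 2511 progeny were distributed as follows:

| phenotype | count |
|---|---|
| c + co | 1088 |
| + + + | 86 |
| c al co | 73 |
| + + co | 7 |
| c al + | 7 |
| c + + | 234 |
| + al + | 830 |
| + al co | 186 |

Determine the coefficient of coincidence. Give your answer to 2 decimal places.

The two most frequent reciprocal classes, + al + and c + co, are the parental types, so the F1 was + al + / c + co.
The two rarest classes, c al + and + + co, are the double crossovers. Comparing them with the parentals, only the c allele has switched, so c is the middle locus and the order is al – c – co.
al–c: (159 + 14)/2511 = 0.0689; c–co: (420 + 14)/2511 = 0.1728.
Expected DCO frequency = 0.0689 × 0.1728 ≈ 0.01191; observed = 14/2511 ≈ 0.00558.
Coefficient of coincidence = 0.00558/0.01191 ≈ 0.47.

0.47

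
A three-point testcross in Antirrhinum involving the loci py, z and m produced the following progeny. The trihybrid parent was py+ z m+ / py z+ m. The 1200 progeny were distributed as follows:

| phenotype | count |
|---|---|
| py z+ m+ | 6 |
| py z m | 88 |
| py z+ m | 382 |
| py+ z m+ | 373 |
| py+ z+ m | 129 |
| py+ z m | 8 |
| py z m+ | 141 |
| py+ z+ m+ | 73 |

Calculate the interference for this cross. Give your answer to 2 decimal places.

The two rarest classes, py+ z m and py z+ m+, are the double crossovers. Comparing them with the parentals, only the m allele has switched, so m is the middle locus and the order is py – m – z.
py–m: (270 + 14)/1200 = 0.2367; m–z: (161 + 14)/1200 = 0.1458.
Expected DCO frequency = 0.2367 × 0.1458 ≈ 0.03451; observed = 14/1200 ≈ 0.01167.
Coefficient of coincidence = 0.01167/0.03451 ≈ 0.34; interference = 1 − 0.34 = 0.66.

0.66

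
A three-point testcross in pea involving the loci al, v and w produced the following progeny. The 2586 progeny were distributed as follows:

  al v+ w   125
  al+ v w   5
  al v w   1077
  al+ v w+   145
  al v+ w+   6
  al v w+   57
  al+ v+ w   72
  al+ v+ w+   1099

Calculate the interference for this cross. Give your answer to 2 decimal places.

The two most frequent reciprocal classes, al+ v+ w+ and al v w, are the parental types, so the F1 was al+ v+ w+ / al v w.
The two rarest classes, al v+ w+ and al+ v w, are the double crossovers. Comparing them with the parentals, only the al allele has switched, so al is the middle locus and the order is v – al – w.
v–al: (270 + 11)/2586 = 0.1087; al–w: (129 + 11)/2586 = 0.0541.
Expected DCO frequency = 0.1087 × 0.0541 ≈ 0.00588; observed = 11/2586 ≈ 0.00425.
Coefficient of coincidence = 0.00425/0.00588 ≈ 0.72; interference = 1 − 0.72 = 0.28.

0.28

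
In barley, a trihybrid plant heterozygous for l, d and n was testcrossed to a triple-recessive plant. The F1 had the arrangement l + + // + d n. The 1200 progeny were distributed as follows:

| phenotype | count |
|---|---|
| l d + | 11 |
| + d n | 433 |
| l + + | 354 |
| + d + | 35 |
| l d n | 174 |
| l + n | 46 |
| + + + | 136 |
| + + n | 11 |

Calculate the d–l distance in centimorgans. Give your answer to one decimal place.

27.7 centimorgans

The two rarest classes, l d + and + + n, are the double crossovers. Comparing them with the parentals, only the d allele has switched, so d is the middle locus and the order is l – d – n.
Crossovers in the l–d interval produce the single-crossover classes + + + and l d n (136 + 174 = 310) plus the double crossovers (22).
RF(l–d) = (310 + 22) / 1200 = 332/1200 = 0.2767 → 27.7 centimorgans.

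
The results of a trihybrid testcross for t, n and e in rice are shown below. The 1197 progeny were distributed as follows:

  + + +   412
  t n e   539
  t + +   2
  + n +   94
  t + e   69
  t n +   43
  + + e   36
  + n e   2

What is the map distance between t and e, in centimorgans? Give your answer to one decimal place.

The two most frequent reciprocal classes, + + + and t n e, are the parental types, so the F1 was + + + / t n e.
The two rarest classes, t + + and + n e, are the double crossovers. Comparing them with the parentals, only the t allele has switched, so t is the middle locus and the order is e – t – n.
Crossovers in the e–t interval produce the single-crossover classes + + e and t n + (36 + 43 = 79) plus the double crossovers (4).
RF(e–t) = (79 + 4) / 1197 = 83/1197 = 0.0693 → 6.9 centimorgans.

6.9 centimorgans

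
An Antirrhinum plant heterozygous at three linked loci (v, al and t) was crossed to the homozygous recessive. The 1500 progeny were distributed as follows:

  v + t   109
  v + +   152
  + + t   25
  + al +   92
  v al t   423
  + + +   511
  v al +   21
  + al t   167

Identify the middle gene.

t

The two most frequent reciprocal classes, + + + and v al t, are the parental types, so the F1 was + + + / v al t.
The two rarest classes, + + t and v al +, are the double crossovers. Comparing them with the parentals, only the t allele has switched, so t is the middle locus and the order is v – t – al.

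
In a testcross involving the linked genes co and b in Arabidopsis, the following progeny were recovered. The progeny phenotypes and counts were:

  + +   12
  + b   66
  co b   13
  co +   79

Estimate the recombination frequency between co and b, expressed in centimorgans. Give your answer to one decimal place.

The two most frequent classes, + b (66) and co + (79), are the parental types, so the F1 was + b / co +.
The recombinant classes are + + and co b: 12 + 13 = 25.
Recombination frequency = 25/170 = 0.1471 ≈ 14.7%, i.e. 14.7 centimorgans.

14.7 centimorgans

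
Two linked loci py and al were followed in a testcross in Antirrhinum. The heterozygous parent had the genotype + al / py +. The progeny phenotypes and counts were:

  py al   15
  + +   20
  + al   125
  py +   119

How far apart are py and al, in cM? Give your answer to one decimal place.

The recombinant classes are + + and py al: 20 + 15 = 35.
Recombination frequency = 35/279 = 0.1254 ≈ 12.5%, i.e. 12.5 cM.

12.5 cM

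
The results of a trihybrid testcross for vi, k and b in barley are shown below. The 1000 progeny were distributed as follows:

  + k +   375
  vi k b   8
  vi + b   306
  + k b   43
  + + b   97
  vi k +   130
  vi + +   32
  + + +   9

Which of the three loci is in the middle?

The two most frequent reciprocal classes, vi + b and + k +, are the parental types, so the F1 was vi + b / + k +.
The two rarest classes, vi k b and + + +, are the double crossovers. Comparing them with the parentals, only the k allele has switched, so k is the middle locus and the order is vi – k – b.

k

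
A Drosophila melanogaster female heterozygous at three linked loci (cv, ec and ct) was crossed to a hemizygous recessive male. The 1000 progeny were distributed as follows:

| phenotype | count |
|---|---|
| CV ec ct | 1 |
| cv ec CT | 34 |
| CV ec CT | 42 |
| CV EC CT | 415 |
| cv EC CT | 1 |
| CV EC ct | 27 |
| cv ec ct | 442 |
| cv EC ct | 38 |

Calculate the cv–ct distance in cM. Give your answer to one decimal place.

The two most frequent reciprocal classes, CV EC CT and cv ec ct, are the parental types, so the F1 was CV EC CT / cv ec ct.
The two rarest classes, cv EC CT and CV ec ct, are the double crossovers. Comparing them with the parentals, only the cv allele has switched, so cv is the middle locus and the order is ec – cv – ct.
Crossovers in the cv–ct interval produce the single-crossover classes CV EC ct and cv ec CT (27 + 34 = 61) plus the double crossovers (2).
RF(cv–ct) = (61 + 2) / 1000 = 63/1000 = 0.0630 → 6.3 cM.

6.3 cM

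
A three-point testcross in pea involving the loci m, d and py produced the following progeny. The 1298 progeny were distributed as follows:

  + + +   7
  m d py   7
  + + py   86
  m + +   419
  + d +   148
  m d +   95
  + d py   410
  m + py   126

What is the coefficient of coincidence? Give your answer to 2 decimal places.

The two most frequent reciprocal classes, + d py and m + +, are the parental types, so the F1 was + d py / m + +.
The two rarest classes, m d py and + + +, are the double crossovers. Comparing them with the parentals, only the m allele has switched, so m is the middle locus and the order is d – m – py.
d–m: (181 + 14)/1298 = 0.1502; m–py: (274 + 14)/1298 = 0.2219.
Expected DCO frequency = 0.1502 × 0.2219 ≈ 0.03333; observed = 14/1298 ≈ 0.01079.
Coefficient of coincidence = 0.01079/0.03333 ≈ 0.32.

0.32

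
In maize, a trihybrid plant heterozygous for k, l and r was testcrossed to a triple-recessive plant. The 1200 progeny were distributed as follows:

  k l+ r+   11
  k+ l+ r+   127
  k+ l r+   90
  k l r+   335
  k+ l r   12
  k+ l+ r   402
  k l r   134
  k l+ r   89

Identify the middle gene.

l

The two most frequent reciprocal classes, k+ l+ r and k l r+, are the parental types, so the F1 was k+ l+ r / k l r+.
The two rarest classes, k+ l r and k l+ r+, are the double crossovers. Comparing them with the parentals, only the l allele has switched, so l is the middle locus and the order is k – l – r.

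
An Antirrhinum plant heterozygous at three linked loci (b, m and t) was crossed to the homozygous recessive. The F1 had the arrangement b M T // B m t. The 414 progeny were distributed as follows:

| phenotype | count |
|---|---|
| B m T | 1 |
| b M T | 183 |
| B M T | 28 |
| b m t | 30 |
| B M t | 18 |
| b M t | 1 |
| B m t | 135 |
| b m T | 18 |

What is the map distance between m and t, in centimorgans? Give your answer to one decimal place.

The two rarest classes, b M t and B m T, are the double crossovers. Comparing them with the parentals, only the t allele has switched, so t is the middle locus and the order is b – t – m.
Crossovers in the t–m interval produce the single-crossover classes b m T and B M t (18 + 18 = 36) plus the double crossovers (2).
RF(t–m) = (36 + 2) / 414 = 38/414 = 0.0918 → 9.2 centimorgans.

9.2 centimorgans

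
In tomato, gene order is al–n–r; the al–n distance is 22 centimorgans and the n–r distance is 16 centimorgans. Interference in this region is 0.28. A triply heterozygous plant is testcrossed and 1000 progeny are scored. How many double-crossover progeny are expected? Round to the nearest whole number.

25

Map distances give recombination frequencies of 0.220 and 0.160 for the two intervals.
With interference 0.28 (so coincidence = 0.72), expected double-crossover frequency = 0.220 × 0.160 × 0.72 = 0.02534.
Expected number = 0.02534 × 1000 = 25.34 ≈ 25.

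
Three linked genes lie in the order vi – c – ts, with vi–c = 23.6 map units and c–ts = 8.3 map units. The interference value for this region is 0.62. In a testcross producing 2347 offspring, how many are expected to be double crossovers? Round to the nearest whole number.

17

Map distances give recombination frequencies of 0.236 and 0.083 for the two intervals.
With interference 0.62 (so coincidence = 0.38), expected double-crossover frequency = 0.236 × 0.083 × 0.38 = 0.00744.
Expected number = 0.00744 × 2347 = 17.47 ≈ 17.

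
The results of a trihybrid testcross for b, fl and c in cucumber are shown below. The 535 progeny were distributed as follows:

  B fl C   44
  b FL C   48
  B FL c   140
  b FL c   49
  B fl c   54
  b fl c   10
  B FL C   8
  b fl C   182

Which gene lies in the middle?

c

The two most frequent reciprocal classes, B FL c and b fl C, are the parental types, so the F1 was B FL c / b fl C.
The two rarest classes, B FL C and b fl c, are the double crossovers. Comparing them with the parentals, only the c allele has switched, so c is the middle locus and the order is fl – c – b.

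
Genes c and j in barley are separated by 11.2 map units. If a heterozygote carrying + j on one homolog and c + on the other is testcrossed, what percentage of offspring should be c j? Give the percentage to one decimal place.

5.6%

A map distance of 11.2 map units corresponds to a recombination frequency of 0.112.
The F1 is + j / c +, so c j is a recombinant gamete class with expected frequency r/2 = 0.112/2 = 0.0560.
That is 0.0560 = 5.6% of the progeny.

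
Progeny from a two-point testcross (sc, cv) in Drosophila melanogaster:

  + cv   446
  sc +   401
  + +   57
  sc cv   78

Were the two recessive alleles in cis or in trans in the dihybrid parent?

The two most frequent classes are + cv (446) and sc + (401); these are the parental (non-recombinant) types.
So the F1 carried + cv on one chromosome and sc + on the other — the recessive alleles are on opposite chromosomes (trans / repulsion).

trans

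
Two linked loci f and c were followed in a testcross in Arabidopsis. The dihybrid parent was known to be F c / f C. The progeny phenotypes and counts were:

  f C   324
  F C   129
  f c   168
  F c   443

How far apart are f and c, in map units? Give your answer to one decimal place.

27.9 map units

The recombinant classes are F C and f c: 129 + 168 = 297.
Recombination frequency = 297/1064 = 0.2791 ≈ 27.9%, i.e. 27.9 map units.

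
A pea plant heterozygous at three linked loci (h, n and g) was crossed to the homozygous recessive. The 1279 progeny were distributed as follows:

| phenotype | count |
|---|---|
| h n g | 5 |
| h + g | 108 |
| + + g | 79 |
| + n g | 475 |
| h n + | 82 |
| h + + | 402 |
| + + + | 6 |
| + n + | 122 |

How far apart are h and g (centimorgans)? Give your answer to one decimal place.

The two most frequent reciprocal classes, h + + and + n g, are the parental types, so the F1 was h + + / + n g.
The two rarest classes, + + + and h n g, are the double crossovers. Comparing them with the parentals, only the h allele has switched, so h is the middle locus and the order is g – h – n.
Crossovers in the g–h interval produce the single-crossover classes h + g and + n + (108 + 122 = 230) plus the double crossovers (11).
RF(g–h) = (230 + 11) / 1279 = 241/1279 = 0.1884 → 18.8 centimorgans.

18.8 centimorgans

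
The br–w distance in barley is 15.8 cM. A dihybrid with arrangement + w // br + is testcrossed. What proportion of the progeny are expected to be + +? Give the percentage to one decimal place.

A map distance of 15.8 cM corresponds to a recombination frequency of 0.158.
The F1 is + w / br +, so + + is a recombinant gamete class with expected frequency r/2 = 0.158/2 = 0.0790.
That is 0.0790 = 7.9% of the progeny.

7.9%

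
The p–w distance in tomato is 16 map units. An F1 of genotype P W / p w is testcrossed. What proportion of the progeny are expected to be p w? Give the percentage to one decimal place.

42.0%

A map distance of 16 map units corresponds to a recombination frequency of 0.160.
The F1 is P W / p w, so p w is a parental gamete class with expected frequency (1 − r)/2 = 0.840/2 = 0.4200.
That is 0.4200 = 42.0% of the progeny.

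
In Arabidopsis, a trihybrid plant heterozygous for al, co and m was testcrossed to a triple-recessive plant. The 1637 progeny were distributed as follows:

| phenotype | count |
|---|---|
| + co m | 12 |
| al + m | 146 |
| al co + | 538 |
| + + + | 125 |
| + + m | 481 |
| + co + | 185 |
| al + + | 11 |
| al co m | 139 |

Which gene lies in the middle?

co

The two most frequent reciprocal classes, al co + and + + m, are the parental types, so the F1 was al co + / + + m.
The two rarest classes, al + + and + co m, are the double crossovers. Comparing them with the parentals, only the co allele has switched, so co is the middle locus and the order is m – co – al.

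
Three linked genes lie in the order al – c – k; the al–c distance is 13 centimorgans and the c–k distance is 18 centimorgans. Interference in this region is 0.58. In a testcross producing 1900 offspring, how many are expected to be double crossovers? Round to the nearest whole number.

Map distances give recombination frequencies of 0.130 and 0.180 for the two intervals.
With interference 0.58 (so coincidence = 0.42), expected double-crossover frequency = 0.130 × 0.180 × 0.42 = 0.00983.
Expected number = 0.00983 × 1900 = 18.67 ≈ 19.

19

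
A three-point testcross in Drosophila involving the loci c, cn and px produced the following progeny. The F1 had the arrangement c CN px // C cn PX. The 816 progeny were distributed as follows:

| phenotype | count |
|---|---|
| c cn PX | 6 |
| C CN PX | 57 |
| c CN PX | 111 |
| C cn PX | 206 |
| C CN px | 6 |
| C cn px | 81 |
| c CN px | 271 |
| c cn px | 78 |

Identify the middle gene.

c

The two rarest classes, C CN px and c cn PX, are the double crossovers. Comparing them with the parentals, only the c allele has switched, so c is the middle locus and the order is px – c – cn.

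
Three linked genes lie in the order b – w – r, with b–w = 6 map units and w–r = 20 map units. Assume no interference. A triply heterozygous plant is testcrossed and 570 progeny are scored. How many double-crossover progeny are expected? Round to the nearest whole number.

7

Map distances give recombination frequencies of 0.060 and 0.200 for the two intervals.
With no interference, expected double-crossover frequency = 0.060 × 0.200 = 0.01200.
Expected number = 0.01200 × 570 = 6.84 ≈ 7.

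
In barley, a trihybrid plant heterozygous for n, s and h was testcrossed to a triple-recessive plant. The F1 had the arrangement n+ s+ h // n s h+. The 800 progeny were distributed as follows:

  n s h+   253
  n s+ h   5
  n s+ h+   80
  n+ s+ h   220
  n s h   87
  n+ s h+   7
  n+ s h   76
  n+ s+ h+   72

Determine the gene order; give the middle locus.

n

The two rarest classes, n s+ h and n+ s h+, are the double crossovers. Comparing them with the parentals, only the n allele has switched, so n is the middle locus and the order is h – n – s.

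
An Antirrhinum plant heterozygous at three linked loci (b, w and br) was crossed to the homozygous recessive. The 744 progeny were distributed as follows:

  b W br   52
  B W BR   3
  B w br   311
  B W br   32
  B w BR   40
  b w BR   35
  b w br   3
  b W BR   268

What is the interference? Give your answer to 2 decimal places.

The two most frequent reciprocal classes, b W BR and B w br, are the parental types, so the F1 was b W BR / B w br.
The two rarest classes, B W BR and b w br, are the double crossovers. Comparing them with the parentals, only the b allele has switched, so b is the middle locus and the order is br – b – w.
br–b: (92 + 6)/744 = 0.1317; b–w: (67 + 6)/744 = 0.0981.
Expected DCO frequency = 0.1317 × 0.0981 ≈ 0.01292; observed = 6/744 ≈ 0.00806.
Coefficient of coincidence = 0.00806/0.01292 ≈ 0.62; interference = 1 − 0.62 = 0.38.

0.38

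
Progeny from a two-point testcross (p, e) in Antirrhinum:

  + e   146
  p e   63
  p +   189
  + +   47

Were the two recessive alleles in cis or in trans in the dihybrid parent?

trans

The two most frequent classes are + e (146) and p + (189); these are the parental (non-recombinant) types.
So the F1 carried + e on one chromosome and p + on the other — the recessive alleles are on opposite chromosomes (trans / repulsion).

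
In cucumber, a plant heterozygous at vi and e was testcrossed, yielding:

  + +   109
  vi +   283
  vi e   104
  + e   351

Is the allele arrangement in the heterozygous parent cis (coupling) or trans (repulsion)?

The two most frequent classes are + e (351) and vi + (283); these are the parental (non-recombinant) types.
So the F1 carried + e on one chromosome and vi + on the other — the recessive alleles are on opposite chromosomes (trans / repulsion).

trans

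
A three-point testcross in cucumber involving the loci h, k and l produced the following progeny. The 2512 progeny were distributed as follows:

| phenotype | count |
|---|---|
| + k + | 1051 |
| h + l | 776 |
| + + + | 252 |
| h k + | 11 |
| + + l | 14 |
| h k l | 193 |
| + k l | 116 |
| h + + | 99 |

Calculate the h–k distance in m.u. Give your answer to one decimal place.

The two most frequent reciprocal classes, + k + and h + l, are the parental types, so the F1 was + k + / h + l.
The two rarest classes, h k + and + + l, are the double crossovers. Comparing them with the parentals, only the h allele has switched, so h is the middle locus and the order is l – h – k.
Crossovers in the h–k interval produce the single-crossover classes + + + and h k l (252 + 193 = 445) plus the double crossovers (25).
RF(h–k) = (445 + 25) / 2512 = 470/2512 = 0.1871 → 18.7 m.u.

18.7 m.u.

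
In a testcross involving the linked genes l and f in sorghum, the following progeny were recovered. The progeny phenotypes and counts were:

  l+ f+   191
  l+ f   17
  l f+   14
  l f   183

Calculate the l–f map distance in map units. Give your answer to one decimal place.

The two most frequent classes, l+ f+ (191) and l f (183), are the parental types, so the F1 was l+ f+ / l f.
The recombinant classes are l+ f and l f+: 17 + 14 = 31.
Recombination frequency = 31/405 = 0.0765 ≈ 7.7%, i.e. 7.7 map units.

7.7 map units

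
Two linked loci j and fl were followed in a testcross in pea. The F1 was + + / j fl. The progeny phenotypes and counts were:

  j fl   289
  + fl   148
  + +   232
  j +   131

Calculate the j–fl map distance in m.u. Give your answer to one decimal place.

The recombinant classes are + fl and j +: 148 + 131 = 279.
Recombination frequency = 279/800 = 0.3488 ≈ 34.9%, i.e. 34.9 m.u.

34.9 m.u.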